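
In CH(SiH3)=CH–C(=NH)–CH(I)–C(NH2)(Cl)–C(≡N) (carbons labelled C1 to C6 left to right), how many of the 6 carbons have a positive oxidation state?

Tallying each carbon's bonds:
C1: 2C, 1H, 1Si → 0 − 1 − 1 = -2
C2: 3C, 1H → 0 − 1 = -1
C3: 2C, 2N → 0 + 2 = +2
C4: 2C, 1H, 1I → 0 − 1 + 1 = 0
C5: 2C, 1N, 1Cl → 0 + 1 + 1 = +2
C6: 1C, 3N → 0 + 3 = +3
3 carbons (C3, C5, C6) meet the condition.

3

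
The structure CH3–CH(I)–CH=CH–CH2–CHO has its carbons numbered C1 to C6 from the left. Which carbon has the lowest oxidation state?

Tallying each carbon's bonds:
C1: 1C, 3H → 0 − 3 = -3
C2: 2C, 1H, 1I → 0 − 1 + 1 = 0
C3: 3C, 1H → 0 − 1 = -1
C4: 3C, 1H → 0 − 1 = -1
C5: 2C, 2H → 0 − 2 = -2
C6: 1C, 1H, 2O → 0 − 1 + 2 = +1
The most reduced carbon is C1 at -3.

C1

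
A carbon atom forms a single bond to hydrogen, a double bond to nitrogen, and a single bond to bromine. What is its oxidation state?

+2

Bonds to more-electronegative neighbours contribute +1 each, bonds to H or metals contribute −1 each, and C–C bonds contribute 0.
The carbon has one bond to H (-1), a double bond to N (2×+1 = +2), one bond to Br (+1).
Oxidation state = -1 + 2 + 1 = +2.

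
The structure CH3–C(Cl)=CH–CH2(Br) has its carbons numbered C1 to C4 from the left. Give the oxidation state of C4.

-1

C4 has one bond to C (0), one bond to H (-1), one bond to Br (+1), one bond to H (-1).
Oxidation state = 0 − 1 + 1 − 1 = -1.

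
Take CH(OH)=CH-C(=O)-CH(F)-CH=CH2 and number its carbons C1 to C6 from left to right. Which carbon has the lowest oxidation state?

C6

Assign +1 per bond to O/N/halogen, −1 per bond to H or an electropositive element, and 0 per bond to carbon. Tallying each carbon:
C1: 2C, 1H, 1O → 0 − 1 + 1 = 0
C2: 3C, 1H → 0 − 1 = -1
C3: 2C, 2O → 0 + 2 = +2
C4: 2C, 1H, 1F → 0 − 1 + 1 = 0
C5: 3C, 1H → 0 − 1 = -1
C6: 2C, 2H → 0 − 2 = -2
The most reduced carbon is C6 at -2.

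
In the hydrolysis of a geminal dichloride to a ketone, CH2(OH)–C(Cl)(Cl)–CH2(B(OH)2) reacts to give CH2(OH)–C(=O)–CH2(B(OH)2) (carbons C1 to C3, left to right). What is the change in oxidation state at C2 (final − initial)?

Before: C2 has 2 bonds to C, 2 bonds to Cl → oxidation state +2.
After: C2 has 2 bonds to C, 2 bonds to O → oxidation state +2.
Δ = +2 − (+2) = 0, so no net redox change at C2.

0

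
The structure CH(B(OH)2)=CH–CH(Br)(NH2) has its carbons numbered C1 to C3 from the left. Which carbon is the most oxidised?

Count +1 for every bond to an atom more electronegative than carbon and −1 for every bond to one less electronegative; C–C bonds are 0. Tallying each carbon:
C1: 2C, 1H, 1B → 0 − 1 − 1 = -2
C2: 3C, 1H → 0 − 1 = -1
C3: 1C, 1H, 1N, 1Br → 0 − 1 + 1 + 1 = +1
The most oxidised carbon is C3 at +1.

C3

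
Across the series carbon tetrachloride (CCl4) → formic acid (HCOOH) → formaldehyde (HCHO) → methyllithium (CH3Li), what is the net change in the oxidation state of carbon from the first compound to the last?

Carbon oxidation states along the series — carbon tetrachloride: +4, formic acid: +2, formaldehyde: 0, methyllithium: -4.
Net change = -4 − (+4) = -8.

-8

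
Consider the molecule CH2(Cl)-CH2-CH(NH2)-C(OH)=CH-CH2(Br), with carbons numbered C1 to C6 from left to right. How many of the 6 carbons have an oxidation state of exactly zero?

1

Tallying each carbon's bonds:
C1: 1C, 2H, 1Cl → 0 − 2 + 1 = -1
C2: 2C, 2H → 0 − 2 = -2
C3: 2C, 1H, 1N → 0 − 1 + 1 = 0
C4: 3C, 1O → 0 + 1 = +1
C5: 3C, 1H → 0 − 1 = -1
C6: 1C, 2H, 1Br → 0 − 2 + 1 = -1
1 carbon (C3) meets the condition.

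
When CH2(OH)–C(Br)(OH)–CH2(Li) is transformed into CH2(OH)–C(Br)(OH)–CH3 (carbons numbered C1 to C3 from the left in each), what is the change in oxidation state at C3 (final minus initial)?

0

Before: C3 has 1 bond to C, 2 bonds to H, 1 bond to Li → oxidation state -3.
After: C3 has 1 bond to C, 3 bonds to H → oxidation state -3.
Δ = -3 − (-3) = 0, so no net redox change at C3.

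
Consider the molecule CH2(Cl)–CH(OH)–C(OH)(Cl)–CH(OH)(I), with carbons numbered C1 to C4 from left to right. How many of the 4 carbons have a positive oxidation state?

Tallying each carbon's bonds:
C1: 1C, 2H, 1Cl → 0 − 2 + 1 = -1
C2: 2C, 1H, 1O → 0 − 1 + 1 = 0
C3: 2C, 1O, 1Cl → 0 + 1 + 1 = +2
C4: 1C, 1H, 1O, 1I → 0 − 1 + 1 + 1 = +1
2 carbons (C3, C4) meet the condition.

2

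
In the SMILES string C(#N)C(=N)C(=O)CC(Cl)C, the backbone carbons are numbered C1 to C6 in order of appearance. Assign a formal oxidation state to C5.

0

C5 has one bond to C (0), one bond to C (0), one bond to Cl (+1), one bond to H (-1).
Oxidation state = 0 + 0 + 1 − 1 = 0.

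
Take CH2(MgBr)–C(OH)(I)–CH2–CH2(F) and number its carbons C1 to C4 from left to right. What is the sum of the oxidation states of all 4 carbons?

-4

Tallying each carbon's bonds:
C1: 1C, 2H, 1Mg → 0 − 2 − 1 = -3
C2: 2C, 1O, 1I → 0 + 1 + 1 = +2
C3: 2C, 2H → 0 − 2 = -2
C4: 1C, 2H, 1F → 0 − 2 + 1 = -1
Sum = -3 + 2 − 2 − 1 = -4.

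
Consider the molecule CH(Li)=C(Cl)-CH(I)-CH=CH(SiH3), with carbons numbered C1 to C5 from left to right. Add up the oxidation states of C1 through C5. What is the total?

Tallying each carbon's bonds:
C1: 2C, 1H, 1Li → 0 − 1 − 1 = -2
C2: 3C, 1Cl → 0 + 1 = +1
C3: 2C, 1H, 1I → 0 − 1 + 1 = 0
C4: 3C, 1H → 0 − 1 = -1
C5: 2C, 1H, 1Si → 0 − 1 − 1 = -2
Sum = -2 + 1 + 0 − 1 − 2 = -4.

-4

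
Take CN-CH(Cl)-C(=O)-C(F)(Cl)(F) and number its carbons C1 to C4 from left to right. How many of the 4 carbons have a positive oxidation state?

Tallying each carbon's bonds:
C1: 1C, 3N → 0 + 3 = +3
C2: 2C, 1H, 1Cl → 0 − 1 + 1 = 0
C3: 2C, 2O → 0 + 2 = +2
C4: 1C, 2F, 1Cl → 0 + 2 + 1 = +3
3 carbons (C1, C3, C4) meet the condition.

3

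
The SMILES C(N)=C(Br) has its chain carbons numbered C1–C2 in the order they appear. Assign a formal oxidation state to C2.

0

C2 has a double bond to C (2×0 = 0), one bond to Br (+1), one bond to H (-1).
Oxidation state = 0 + 1 − 1 = 0.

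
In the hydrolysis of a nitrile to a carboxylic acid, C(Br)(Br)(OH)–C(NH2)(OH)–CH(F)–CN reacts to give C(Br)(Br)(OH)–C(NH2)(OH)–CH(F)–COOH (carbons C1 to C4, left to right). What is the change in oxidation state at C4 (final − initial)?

Before: C4 has 1 bond to C, 3 bonds to N → oxidation state +3.
After: C4 has 1 bond to C, 3 bonds to O → oxidation state +3.
Δ = +3 − (+3) = 0, so no net redox change at C4.

0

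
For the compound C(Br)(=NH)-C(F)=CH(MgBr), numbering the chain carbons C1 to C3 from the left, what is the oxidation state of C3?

Assign +1 per bond to O/N/halogen, −1 per bond to H or an electropositive element, and 0 per bond to carbon.
C3 has a double bond to C (2×0 = 0), one bond to Mg (-1), one bond to H (-1).
Oxidation state = 0 − 1 − 1 = -2.

-2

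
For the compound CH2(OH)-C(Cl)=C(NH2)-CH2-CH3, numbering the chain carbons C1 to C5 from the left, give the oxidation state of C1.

Count +1 for every bond to an atom more electronegative than carbon and −1 for every bond to one less electronegative; C–C bonds are 0.
C1 has one bond to C (0), one bond to H (-1), one bond to H (-1), one bond to O (+1).
Oxidation state = 0 − 1 − 1 + 1 = -1.

-1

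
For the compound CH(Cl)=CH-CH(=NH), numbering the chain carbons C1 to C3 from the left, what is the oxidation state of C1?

0

C1 has a double bond to C (2×0 = 0), one bond to H (-1), one bond to Cl (+1).
Oxidation state = 0 − 1 + 1 = 0.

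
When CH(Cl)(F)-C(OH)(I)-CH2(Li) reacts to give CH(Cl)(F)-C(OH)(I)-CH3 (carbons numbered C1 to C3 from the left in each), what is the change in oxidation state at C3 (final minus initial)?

0

Before: C3 has 1 bond to C, 2 bonds to H, 1 bond to Li → oxidation state -3.
After: C3 has 1 bond to C, 3 bonds to H → oxidation state -3.
Δ = -3 − (-3) = 0, so no net redox change at C3.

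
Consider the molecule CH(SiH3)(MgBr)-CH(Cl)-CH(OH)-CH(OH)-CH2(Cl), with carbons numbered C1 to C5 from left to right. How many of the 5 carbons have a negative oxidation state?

Count +1 for every bond to an atom more electronegative than carbon and −1 for every bond to one less electronegative; C–C bonds are 0. Tallying each carbon:
C1: 1C, 1H, 1Mg, 1Si → 0 − 1 − 1 − 1 = -3
C2: 2C, 1H, 1Cl → 0 − 1 + 1 = 0
C3: 2C, 1H, 1O → 0 − 1 + 1 = 0
C4: 2C, 1H, 1O → 0 − 1 + 1 = 0
C5: 1C, 2H, 1Cl → 0 − 2 + 1 = -1
2 carbons (C1, C5) meet the condition.

2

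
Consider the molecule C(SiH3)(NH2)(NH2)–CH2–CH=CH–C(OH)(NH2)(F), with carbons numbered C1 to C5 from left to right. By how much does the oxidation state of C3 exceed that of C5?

C3: 3C, 1H → 0 − 1 = -1
C5: 1C, 1O, 1N, 1F → 0 + 1 + 1 + 1 = +3
Difference: -1 − (+3) = -4.

-4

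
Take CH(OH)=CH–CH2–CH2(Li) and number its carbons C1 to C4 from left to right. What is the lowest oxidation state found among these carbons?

-3

Assign +1 per bond to O/N/halogen, −1 per bond to H or an electropositive element, and 0 per bond to carbon. Tallying each carbon:
C1: 2C, 1H, 1O → 0 − 1 + 1 = 0
C2: 3C, 1H → 0 − 1 = -1
C3: 2C, 2H → 0 − 2 = -2
C4: 1C, 2H, 1Li → 0 − 2 − 1 = -3
The lowest value is -3.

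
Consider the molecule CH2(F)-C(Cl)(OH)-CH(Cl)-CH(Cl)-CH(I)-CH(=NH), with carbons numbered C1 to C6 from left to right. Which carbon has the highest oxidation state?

Count +1 for every bond to an atom more electronegative than carbon and −1 for every bond to one less electronegative; C–C bonds are 0. Tallying each carbon:
C1: 1C, 2H, 1F → 0 − 2 + 1 = -1
C2: 2C, 1O, 1Cl → 0 + 1 + 1 = +2
C3: 2C, 1H, 1Cl → 0 − 1 + 1 = 0
C4: 2C, 1H, 1Cl → 0 − 1 + 1 = 0
C5: 2C, 1H, 1I → 0 − 1 + 1 = 0
C6: 1C, 1H, 2N → 0 − 1 + 2 = +1
The most oxidised carbon is C2 at +2.

C2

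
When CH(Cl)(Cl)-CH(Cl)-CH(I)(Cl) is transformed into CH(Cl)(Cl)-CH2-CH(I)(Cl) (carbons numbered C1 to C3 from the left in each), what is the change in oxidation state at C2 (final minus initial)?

Before: C2 has 2 bonds to C, 1 bond to H, 1 bond to Cl → oxidation state 0.
After: C2 has 2 bonds to C, 2 bonds to H → oxidation state -2.
Δ = -2 − (0) = -2, so this is a reduction at C2.

-2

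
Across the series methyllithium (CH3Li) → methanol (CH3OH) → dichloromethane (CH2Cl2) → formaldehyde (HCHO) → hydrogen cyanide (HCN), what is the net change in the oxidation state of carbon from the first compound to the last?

+6

Carbon oxidation states along the series — methyllithium: -4, methanol: -2, dichloromethane: 0, formaldehyde: 0, hydrogen cyanide: +2.
Net change = +2 − (-4) = +6.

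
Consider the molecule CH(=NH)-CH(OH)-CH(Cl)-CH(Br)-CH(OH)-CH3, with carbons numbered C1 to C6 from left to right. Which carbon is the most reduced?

Assign +1 per bond to O/N/halogen, −1 per bond to H or an electropositive element, and 0 per bond to carbon. Tallying each carbon:
C1: 1C, 1H, 2N → 0 − 1 + 2 = +1
C2: 2C, 1H, 1O → 0 − 1 + 1 = 0
C3: 2C, 1H, 1Cl → 0 − 1 + 1 = 0
C4: 2C, 1H, 1Br → 0 − 1 + 1 = 0
C5: 2C, 1H, 1O → 0 − 1 + 1 = 0
C6: 1C, 3H → 0 − 3 = -3
The most reduced carbon is C6 at -3.

C6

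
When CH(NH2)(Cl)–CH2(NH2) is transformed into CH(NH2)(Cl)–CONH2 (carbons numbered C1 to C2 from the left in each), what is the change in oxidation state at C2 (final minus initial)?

Before: C2 has 1 bond to C, 2 bonds to H, 1 bond to N → oxidation state -1.
After: C2 has 1 bond to C, 2 bonds to O, 1 bond to N → oxidation state +3.
Δ = +3 − (-1) = +4, so this is an oxidation at C2.

+4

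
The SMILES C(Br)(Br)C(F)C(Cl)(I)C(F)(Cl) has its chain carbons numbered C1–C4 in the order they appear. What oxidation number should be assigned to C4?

Assign +1 per bond to O/N/halogen, −1 per bond to H or an electropositive element, and 0 per bond to carbon.
C4 has one bond to C (0), one bond to H (-1), one bond to F (+1), one bond to Cl (+1).
Oxidation state = 0 − 1 + 1 + 1 = +1.

+1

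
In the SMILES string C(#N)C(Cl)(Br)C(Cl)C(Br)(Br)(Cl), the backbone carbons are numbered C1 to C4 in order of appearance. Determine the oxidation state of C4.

C4 has one bond to C (0), one bond to Br (+1), one bond to Br (+1), one bond to Cl (+1).
Oxidation state = 0 + 1 + 1 + 1 = +3.

+3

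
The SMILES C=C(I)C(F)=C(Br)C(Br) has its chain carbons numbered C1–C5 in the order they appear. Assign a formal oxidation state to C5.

Assign +1 per bond to O/N/halogen, −1 per bond to H or an electropositive element, and 0 per bond to carbon.
C5 has one bond to C (0), one bond to H (-1), one bond to Br (+1), one bond to H (-1).
Oxidation state = 0 − 1 + 1 − 1 = -1.

-1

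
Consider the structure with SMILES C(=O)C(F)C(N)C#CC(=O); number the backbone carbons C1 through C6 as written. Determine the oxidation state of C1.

Each bond to a more electronegative atom (O, N, halogen) counts +1, each bond to a less electronegative atom (H, metal, B, Si) counts −1, and each C–C bond counts 0.
C1 has one bond to C (0), a double bond to O (2×+1 = +2), one bond to H (-1).
Oxidation state = 0 + 2 − 1 = +1.

+1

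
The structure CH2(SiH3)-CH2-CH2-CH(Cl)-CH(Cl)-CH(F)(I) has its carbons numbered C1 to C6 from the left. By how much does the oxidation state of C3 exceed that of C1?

+1

C3: 2C, 2H → 0 − 2 = -2
C1: 1C, 2H, 1Si → 0 − 2 − 1 = -3
Difference: -2 − (-3) = +1.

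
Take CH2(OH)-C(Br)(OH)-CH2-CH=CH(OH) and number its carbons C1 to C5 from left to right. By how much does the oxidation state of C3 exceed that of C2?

-4

C3: 2C, 2H → 0 − 2 = -2
C2: 2C, 1O, 1Br → 0 + 1 + 1 = +2
Difference: -2 − (+2) = -4.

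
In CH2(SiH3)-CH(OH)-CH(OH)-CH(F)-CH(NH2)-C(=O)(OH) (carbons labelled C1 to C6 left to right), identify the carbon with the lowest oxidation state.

C1

Tallying each carbon's bonds:
C1: 1C, 2H, 1Si → 0 − 2 − 1 = -3
C2: 2C, 1H, 1O → 0 − 1 + 1 = 0
C3: 2C, 1H, 1O → 0 − 1 + 1 = 0
C4: 2C, 1H, 1F → 0 − 1 + 1 = 0
C5: 2C, 1H, 1N → 0 − 1 + 1 = 0
C6: 1C, 3O → 0 + 3 = +3
The most reduced carbon is C1 at -3.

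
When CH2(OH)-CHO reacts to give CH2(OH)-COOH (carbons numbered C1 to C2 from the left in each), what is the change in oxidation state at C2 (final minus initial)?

+2

Before: C2 has 1 bond to C, 1 bond to H, 2 bonds to O → oxidation state +1.
After: C2 has 1 bond to C, 3 bonds to O → oxidation state +3.
Δ = +3 − (+1) = +2, so this is an oxidation at C2.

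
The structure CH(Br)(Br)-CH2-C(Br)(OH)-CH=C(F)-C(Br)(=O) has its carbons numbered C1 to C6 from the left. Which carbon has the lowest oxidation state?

Tallying each carbon's bonds:
C1: 1C, 1H, 2Br → 0 − 1 + 2 = +1
C2: 2C, 2H → 0 − 2 = -2
C3: 2C, 1O, 1Br → 0 + 1 + 1 = +2
C4: 3C, 1H → 0 − 1 = -1
C5: 3C, 1F → 0 + 1 = +1
C6: 1C, 2O, 1Br → 0 + 2 + 1 = +3
The most reduced carbon is C2 at -2.

C2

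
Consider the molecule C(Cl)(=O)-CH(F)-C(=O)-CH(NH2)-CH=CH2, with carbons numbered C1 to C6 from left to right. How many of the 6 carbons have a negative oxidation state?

Bonds to more-electronegative neighbours contribute +1 each, bonds to H or metals contribute −1 each, and C–C bonds contribute 0. Tallying each carbon:
C1: 1C, 2O, 1Cl → 0 + 2 + 1 = +3
C2: 2C, 1H, 1F → 0 − 1 + 1 = 0
C3: 2C, 2O → 0 + 2 = +2
C4: 2C, 1H, 1N → 0 − 1 + 1 = 0
C5: 3C, 1H → 0 − 1 = -1
C6: 2C, 2H → 0 − 2 = -2
2 carbons (C5, C6) meet the condition.

2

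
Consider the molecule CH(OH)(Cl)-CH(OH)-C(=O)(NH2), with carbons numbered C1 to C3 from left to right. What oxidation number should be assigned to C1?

Bonds to more-electronegative neighbours contribute +1 each, bonds to H or metals contribute −1 each, and C–C bonds contribute 0.
C1 has one bond to C (0), one bond to O (+1), one bond to Cl (+1), one bond to H (-1).
Oxidation state = 0 + 1 + 1 − 1 = +1.

+1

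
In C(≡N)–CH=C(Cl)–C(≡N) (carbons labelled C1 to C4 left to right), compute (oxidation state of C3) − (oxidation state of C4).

C3: 3C, 1Cl → 0 + 1 = +1
C4: 1C, 3N → 0 + 3 = +3
Difference: +1 − (+3) = -2.

-2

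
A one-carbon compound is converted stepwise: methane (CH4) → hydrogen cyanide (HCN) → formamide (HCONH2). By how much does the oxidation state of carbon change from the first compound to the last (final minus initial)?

+6

Carbon oxidation states along the series — methane: -4, hydrogen cyanide: +2, formamide: +2.
Net change = +2 − (-4) = +6.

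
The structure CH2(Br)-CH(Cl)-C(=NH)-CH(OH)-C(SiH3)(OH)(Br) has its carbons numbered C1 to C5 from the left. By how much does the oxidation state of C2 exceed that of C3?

C2: 2C, 1H, 1Cl → 0 − 1 + 1 = 0
C3: 2C, 2N → 0 + 2 = +2
Difference: 0 − (+2) = -2.

-2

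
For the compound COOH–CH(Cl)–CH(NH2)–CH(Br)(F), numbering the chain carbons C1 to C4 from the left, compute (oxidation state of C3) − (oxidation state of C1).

C3: 2C, 1H, 1N → 0 − 1 + 1 = 0
C1: 1C, 3O → 0 + 3 = +3
Difference: 0 − (+3) = -3.

-3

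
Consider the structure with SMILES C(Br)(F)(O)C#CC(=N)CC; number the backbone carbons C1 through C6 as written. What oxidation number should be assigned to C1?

Each bond to a more electronegative atom (O, N, halogen) counts +1, each bond to a less electronegative atom (H, metal, B, Si) counts −1, and each C–C bond counts 0.
C1 has one bond to C (0), one bond to Br (+1), one bond to F (+1), one bond to O (+1).
Oxidation state = 0 + 1 + 1 + 1 = +3.

+3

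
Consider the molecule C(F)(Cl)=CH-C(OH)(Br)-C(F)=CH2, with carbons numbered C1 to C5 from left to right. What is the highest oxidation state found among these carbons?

+2

Tallying each carbon's bonds:
C1: 2C, 1F, 1Cl → 0 + 1 + 1 = +2
C2: 3C, 1H → 0 − 1 = -1
C3: 2C, 1O, 1Br → 0 + 1 + 1 = +2
C4: 3C, 1F → 0 + 1 = +1
C5: 2C, 2H → 0 − 2 = -2
The highest value is +2.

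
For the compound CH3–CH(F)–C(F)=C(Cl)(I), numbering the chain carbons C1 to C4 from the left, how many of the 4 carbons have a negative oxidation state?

1

Tallying each carbon's bonds:
C1: 1C, 3H → 0 − 3 = -3
C2: 2C, 1H, 1F → 0 − 1 + 1 = 0
C3: 3C, 1F → 0 + 1 = +1
C4: 2C, 1Cl, 1I → 0 + 1 + 1 = +2
1 carbon (C1) meets the condition.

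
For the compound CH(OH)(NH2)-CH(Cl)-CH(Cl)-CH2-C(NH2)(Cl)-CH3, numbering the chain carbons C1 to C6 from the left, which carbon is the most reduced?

C6

Tallying each carbon's bonds:
C1: 1C, 1H, 1O, 1N → 0 − 1 + 1 + 1 = +1
C2: 2C, 1H, 1Cl → 0 − 1 + 1 = 0
C3: 2C, 1H, 1Cl → 0 − 1 + 1 = 0
C4: 2C, 2H → 0 − 2 = -2
C5: 2C, 1N, 1Cl → 0 + 1 + 1 = +2
C6: 1C, 3H → 0 − 3 = -3
The most reduced carbon is C6 at -3.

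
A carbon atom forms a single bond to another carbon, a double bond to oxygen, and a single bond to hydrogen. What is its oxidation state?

Each bond to a more electronegative atom (O, N, halogen) counts +1, each bond to a less electronegative atom (H, metal, B, Si) counts −1, and each C–C bond counts 0.
The carbon has one bond to C (0), a double bond to O (2×+1 = +2), one bond to H (-1).
Oxidation state = 0 + 2 − 1 = +1.

+1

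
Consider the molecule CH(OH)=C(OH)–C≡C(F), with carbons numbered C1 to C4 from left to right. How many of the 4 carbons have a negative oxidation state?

0

Tallying each carbon's bonds:
C1: 2C, 1H, 1O → 0 − 1 + 1 = 0
C2: 3C, 1O → 0 + 1 = +1
C3: 4C → 0 = 0
C4: 3C, 1F → 0 + 1 = +1
0 carbons meet the condition.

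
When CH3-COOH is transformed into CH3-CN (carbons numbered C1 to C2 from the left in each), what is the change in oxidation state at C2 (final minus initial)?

Before: C2 has 1 bond to C, 3 bonds to O → oxidation state +3.
After: C2 has 1 bond to C, 3 bonds to N → oxidation state +3.
Δ = +3 − (+3) = 0, so no net redox change at C2.

0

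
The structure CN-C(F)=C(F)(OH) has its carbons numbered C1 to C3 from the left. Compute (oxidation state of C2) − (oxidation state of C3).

C2: 3C, 1F → 0 + 1 = +1
C3: 2C, 1O, 1F → 0 + 1 + 1 = +2
Difference: +1 − (+2) = -1.

-1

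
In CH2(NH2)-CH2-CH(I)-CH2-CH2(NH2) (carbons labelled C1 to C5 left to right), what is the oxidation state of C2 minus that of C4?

0

C2: 2C, 2H → 0 − 2 = -2
C4: 2C, 2H → 0 − 2 = -2
Difference: -2 − (-2) = 0.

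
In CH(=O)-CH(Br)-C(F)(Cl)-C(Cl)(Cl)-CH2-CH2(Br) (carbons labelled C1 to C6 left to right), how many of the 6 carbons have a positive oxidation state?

Bonds to more-electronegative neighbours contribute +1 each, bonds to H or metals contribute −1 each, and C–C bonds contribute 0. Tallying each carbon:
C1: 1C, 1H, 2O → 0 − 1 + 2 = +1
C2: 2C, 1H, 1Br → 0 − 1 + 1 = 0
C3: 2C, 1F, 1Cl → 0 + 1 + 1 = +2
C4: 2C, 2Cl → 0 + 2 = +2
C5: 2C, 2H → 0 − 2 = -2
C6: 1C, 2H, 1Br → 0 − 2 + 1 = -1
3 carbons (C1, C3, C4) meet the condition.

3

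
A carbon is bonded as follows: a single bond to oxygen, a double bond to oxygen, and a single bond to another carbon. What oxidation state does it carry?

The carbon has one bond to C (0), a double bond to O (2×+1 = +2), one bond to O (+1).
Oxidation state = 0 + 2 + 1 = +3.

+3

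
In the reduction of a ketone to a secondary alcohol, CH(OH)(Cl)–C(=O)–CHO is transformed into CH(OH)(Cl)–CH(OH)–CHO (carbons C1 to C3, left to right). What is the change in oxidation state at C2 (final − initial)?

Before: C2 has 2 bonds to C, 2 bonds to O → oxidation state +2.
After: C2 has 2 bonds to C, 1 bond to H, 1 bond to O → oxidation state 0.
Δ = 0 − (+2) = -2, so this is a reduction at C2.

-2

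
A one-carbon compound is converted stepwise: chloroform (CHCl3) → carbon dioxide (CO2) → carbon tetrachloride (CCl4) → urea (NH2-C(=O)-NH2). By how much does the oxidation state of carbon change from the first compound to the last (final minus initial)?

+2

Carbon oxidation states along the series — chloroform: +2, carbon dioxide: +4, carbon tetrachloride: +4, urea: +4.
Net change = +4 − (+2) = +2.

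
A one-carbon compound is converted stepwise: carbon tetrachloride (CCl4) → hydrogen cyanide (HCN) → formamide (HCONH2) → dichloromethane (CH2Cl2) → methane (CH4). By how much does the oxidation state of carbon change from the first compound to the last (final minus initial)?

-8

Carbon oxidation states along the series — carbon tetrachloride: +4, hydrogen cyanide: +2, formamide: +2, dichloromethane: 0, methane: -4.
Net change = -4 − (+4) = -8.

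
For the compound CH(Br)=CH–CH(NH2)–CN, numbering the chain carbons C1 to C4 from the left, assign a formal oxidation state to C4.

+3

C4 has one bond to C (0), a triple bond to N (3×+1 = +3).
Oxidation state = 0 + 3 = +3.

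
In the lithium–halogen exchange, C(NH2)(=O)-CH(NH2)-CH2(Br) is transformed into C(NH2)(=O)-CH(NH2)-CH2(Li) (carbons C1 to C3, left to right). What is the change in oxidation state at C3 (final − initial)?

-2

Before: C3 has 1 bond to C, 2 bonds to H, 1 bond to Br → oxidation state -1.
After: C3 has 1 bond to C, 2 bonds to H, 1 bond to Li → oxidation state -3.
Δ = -3 − (-1) = -2, so this is a reduction at C3.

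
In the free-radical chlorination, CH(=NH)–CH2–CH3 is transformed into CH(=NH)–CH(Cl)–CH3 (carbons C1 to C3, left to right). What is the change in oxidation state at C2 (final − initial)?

Before: C2 has 2 bonds to C, 2 bonds to H → oxidation state -2.
After: C2 has 2 bonds to C, 1 bond to H, 1 bond to Cl → oxidation state 0.
Δ = 0 − (-2) = +2, so this is an oxidation at C2.

+2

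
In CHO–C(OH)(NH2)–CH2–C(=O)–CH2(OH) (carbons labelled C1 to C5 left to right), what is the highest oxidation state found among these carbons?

+2

Assign +1 per bond to O/N/halogen, −1 per bond to H or an electropositive element, and 0 per bond to carbon. Tallying each carbon:
C1: 1C, 1H, 2O → 0 − 1 + 2 = +1
C2: 2C, 1O, 1N → 0 + 1 + 1 = +2
C3: 2C, 2H → 0 − 2 = -2
C4: 2C, 2O → 0 + 2 = +2
C5: 1C, 2H, 1O → 0 − 2 + 1 = -1
The highest value is +2.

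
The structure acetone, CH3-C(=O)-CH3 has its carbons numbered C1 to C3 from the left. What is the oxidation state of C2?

Count +1 for every bond to an atom more electronegative than carbon and −1 for every bond to one less electronegative; C–C bonds are 0.
C2 has a double bond to O (2×+1 = +2), one bond to C (0), one bond to C (0).
Oxidation state = +2 + 0 + 0 = +2.

+2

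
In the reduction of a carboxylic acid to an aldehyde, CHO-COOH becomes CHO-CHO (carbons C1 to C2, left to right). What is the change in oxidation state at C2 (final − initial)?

Before: C2 has 1 bond to C, 3 bonds to O → oxidation state +3.
After: C2 has 1 bond to C, 1 bond to H, 2 bonds to O → oxidation state +1.
Δ = +1 − (+3) = -2, so this is a reduction at C2.

-2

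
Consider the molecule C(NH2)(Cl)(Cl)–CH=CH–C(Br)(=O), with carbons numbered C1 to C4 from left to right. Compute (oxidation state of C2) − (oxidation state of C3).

0

C2: 3C, 1H → 0 − 1 = -1
C3: 3C, 1H → 0 − 1 = -1
Difference: -1 − (-1) = 0.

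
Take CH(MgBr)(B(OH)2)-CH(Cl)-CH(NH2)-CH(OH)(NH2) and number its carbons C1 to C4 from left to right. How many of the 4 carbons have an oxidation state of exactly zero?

2

Tallying each carbon's bonds:
C1: 1C, 1H, 1Mg, 1B → 0 − 1 − 1 − 1 = -3
C2: 2C, 1H, 1Cl → 0 − 1 + 1 = 0
C3: 2C, 1H, 1N → 0 − 1 + 1 = 0
C4: 1C, 1H, 1O, 1N → 0 − 1 + 1 + 1 = +1
2 carbons (C2, C3) meet the condition.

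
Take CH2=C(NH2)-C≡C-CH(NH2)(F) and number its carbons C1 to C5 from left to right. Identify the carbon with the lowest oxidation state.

Bonds to more-electronegative neighbours contribute +1 each, bonds to H or metals contribute −1 each, and C–C bonds contribute 0. Tallying each carbon:
C1: 2C, 2H → 0 − 2 = -2
C2: 3C, 1N → 0 + 1 = +1
C3: 4C → 0 = 0
C4: 4C → 0 = 0
C5: 1C, 1H, 1N, 1F → 0 − 1 + 1 + 1 = +1
The most reduced carbon is C1 at -2.

C1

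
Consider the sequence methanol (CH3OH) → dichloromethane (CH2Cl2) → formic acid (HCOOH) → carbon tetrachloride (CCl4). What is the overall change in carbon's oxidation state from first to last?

+6

Carbon oxidation states along the series — methanol: -2, dichloromethane: 0, formic acid: +2, carbon tetrachloride: +4.
Net change = +4 − (-2) = +6.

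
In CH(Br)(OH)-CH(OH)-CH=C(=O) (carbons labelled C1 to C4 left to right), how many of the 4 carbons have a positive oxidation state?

Each bond to a more electronegative atom (O, N, halogen) counts +1, each bond to a less electronegative atom (H, metal, B, Si) counts −1, and each C–C bond counts 0. Tallying each carbon:
C1: 1C, 1H, 1O, 1Br → 0 − 1 + 1 + 1 = +1
C2: 2C, 1H, 1O → 0 − 1 + 1 = 0
C3: 3C, 1H → 0 − 1 = -1
C4: 2C, 2O → 0 + 2 = +2
2 carbons (C1, C4) meet the condition.

2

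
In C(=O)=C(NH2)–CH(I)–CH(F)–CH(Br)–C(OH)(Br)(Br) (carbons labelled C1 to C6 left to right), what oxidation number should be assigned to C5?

0

Count +1 for every bond to an atom more electronegative than carbon and −1 for every bond to one less electronegative; C–C bonds are 0.
C5 has one bond to C (0), one bond to C (0), one bond to Br (+1), one bond to H (-1).
Oxidation state = 0 + 0 + 1 − 1 = 0.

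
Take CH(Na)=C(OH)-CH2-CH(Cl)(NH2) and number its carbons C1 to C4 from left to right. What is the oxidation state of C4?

+1

Assign +1 per bond to O/N/halogen, −1 per bond to H or an electropositive element, and 0 per bond to carbon.
C4 has one bond to C (0), one bond to Cl (+1), one bond to N (+1), one bond to H (-1).
Oxidation state = 0 + 1 + 1 − 1 = +1.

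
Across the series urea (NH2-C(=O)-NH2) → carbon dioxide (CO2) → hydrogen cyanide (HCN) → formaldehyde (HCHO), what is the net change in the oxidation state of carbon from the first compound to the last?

-4

Carbon oxidation states along the series — urea: +4, carbon dioxide: +4, hydrogen cyanide: +2, formaldehyde: 0.
Net change = 0 − (+4) = -4.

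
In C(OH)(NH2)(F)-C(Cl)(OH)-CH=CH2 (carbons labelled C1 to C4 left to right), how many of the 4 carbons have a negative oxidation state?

2

Assign +1 per bond to O/N/halogen, −1 per bond to H or an electropositive element, and 0 per bond to carbon. Tallying each carbon:
C1: 1C, 1O, 1N, 1F → 0 + 1 + 1 + 1 = +3
C2: 2C, 1O, 1Cl → 0 + 1 + 1 = +2
C3: 3C, 1H → 0 − 1 = -1
C4: 2C, 2H → 0 − 2 = -2
2 carbons (C3, C4) meet the condition.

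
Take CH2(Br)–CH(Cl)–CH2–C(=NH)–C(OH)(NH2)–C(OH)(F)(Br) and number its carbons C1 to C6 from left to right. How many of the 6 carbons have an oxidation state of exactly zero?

Bonds to more-electronegative neighbours contribute +1 each, bonds to H or metals contribute −1 each, and C–C bonds contribute 0. Tallying each carbon:
C1: 1C, 2H, 1Br → 0 − 2 + 1 = -1
C2: 2C, 1H, 1Cl → 0 − 1 + 1 = 0
C3: 2C, 2H → 0 − 2 = -2
C4: 2C, 2N → 0 + 2 = +2
C5: 2C, 1O, 1N → 0 + 1 + 1 = +2
C6: 1C, 1O, 1F, 1Br → 0 + 1 + 1 + 1 = +3
1 carbon (C2) meets the condition.

1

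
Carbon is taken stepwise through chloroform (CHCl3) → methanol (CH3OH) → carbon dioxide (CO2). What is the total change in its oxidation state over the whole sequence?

Carbon oxidation states along the series — chloroform: +2, methanol: -2, carbon dioxide: +4.
Net change = +4 − (+2) = +2.

+2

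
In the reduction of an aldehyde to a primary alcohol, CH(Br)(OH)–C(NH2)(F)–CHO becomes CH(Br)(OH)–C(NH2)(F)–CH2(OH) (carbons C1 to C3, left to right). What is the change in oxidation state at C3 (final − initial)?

Before: C3 has 1 bond to C, 1 bond to H, 2 bonds to O → oxidation state +1.
After: C3 has 1 bond to C, 2 bonds to H, 1 bond to O → oxidation state -1.
Δ = -1 − (+1) = -2, so this is a reduction at C3.

-2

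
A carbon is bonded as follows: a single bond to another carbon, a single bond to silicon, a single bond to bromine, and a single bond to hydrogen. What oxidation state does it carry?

-1

Assign +1 per bond to O/N/halogen, −1 per bond to H or an electropositive element, and 0 per bond to carbon.
The carbon has one bond to C (0), one bond to Br (+1), one bond to H (-1), one bond to Si (-1).
Oxidation state = 0 + 1 − 1 − 1 = -1.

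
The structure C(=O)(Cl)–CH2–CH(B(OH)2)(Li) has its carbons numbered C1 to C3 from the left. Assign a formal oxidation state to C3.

-3

Each bond to a more electronegative atom (O, N, halogen) counts +1, each bond to a less electronegative atom (H, metal, B, Si) counts −1, and each C–C bond counts 0.
C3 has one bond to C (0), one bond to H (-1), one bond to B (-1), one bond to Li (-1).
Oxidation state = 0 − 1 − 1 − 1 = -3.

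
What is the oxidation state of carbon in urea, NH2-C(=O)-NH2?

Assign +1 per bond to O/N/halogen, −1 per bond to H or an electropositive element, and 0 per bond to carbon.
The carbon has one bond to N (+1), a double bond to O (2×+1 = +2), one bond to N (+1).
Oxidation state = +1 + 2 + 1 = +4.

+4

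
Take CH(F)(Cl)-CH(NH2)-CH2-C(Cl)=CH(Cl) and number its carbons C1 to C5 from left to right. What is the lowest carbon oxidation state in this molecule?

Tallying each carbon's bonds:
C1: 1C, 1H, 1F, 1Cl → 0 − 1 + 1 + 1 = +1
C2: 2C, 1H, 1N → 0 − 1 + 1 = 0
C3: 2C, 2H → 0 − 2 = -2
C4: 3C, 1Cl → 0 + 1 = +1
C5: 2C, 1H, 1Cl → 0 − 1 + 1 = 0
The lowest value is -2.

-2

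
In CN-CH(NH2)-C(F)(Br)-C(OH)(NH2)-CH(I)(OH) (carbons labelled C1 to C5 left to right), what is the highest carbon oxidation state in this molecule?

+3

Bonds to more-electronegative neighbours contribute +1 each, bonds to H or metals contribute −1 each, and C–C bonds contribute 0. Tallying each carbon:
C1: 1C, 3N → 0 + 3 = +3
C2: 2C, 1H, 1N → 0 − 1 + 1 = 0
C3: 2C, 1F, 1Br → 0 + 1 + 1 = +2
C4: 2C, 1O, 1N → 0 + 1 + 1 = +2
C5: 1C, 1H, 1O, 1I → 0 − 1 + 1 + 1 = +1
The highest value is +3.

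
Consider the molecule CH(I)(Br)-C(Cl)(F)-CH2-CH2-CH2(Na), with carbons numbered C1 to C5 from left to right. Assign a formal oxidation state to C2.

+2

Each bond to a more electronegative atom (O, N, halogen) counts +1, each bond to a less electronegative atom (H, metal, B, Si) counts −1, and each C–C bond counts 0.
C2 has one bond to C (0), one bond to C (0), one bond to Cl (+1), one bond to F (+1).
Oxidation state = 0 + 0 + 1 + 1 = +2.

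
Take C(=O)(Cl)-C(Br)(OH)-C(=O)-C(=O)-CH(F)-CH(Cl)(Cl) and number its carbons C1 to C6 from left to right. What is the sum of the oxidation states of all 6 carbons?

Tallying each carbon's bonds:
C1: 1C, 2O, 1Cl → 0 + 2 + 1 = +3
C2: 2C, 1O, 1Br → 0 + 1 + 1 = +2
C3: 2C, 2O → 0 + 2 = +2
C4: 2C, 2O → 0 + 2 = +2
C5: 2C, 1H, 1F → 0 − 1 + 1 = 0
C6: 1C, 1H, 2Cl → 0 − 1 + 2 = +1
Sum = +3 + 2 + 2 + 2 + 0 + 1 = +10.

+10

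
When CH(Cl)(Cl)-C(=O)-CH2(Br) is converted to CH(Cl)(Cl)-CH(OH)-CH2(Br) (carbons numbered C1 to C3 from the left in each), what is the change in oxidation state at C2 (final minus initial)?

-2

Before: C2 has 2 bonds to C, 2 bonds to O → oxidation state +2.
After: C2 has 2 bonds to C, 1 bond to H, 1 bond to O → oxidation state 0.
Δ = 0 − (+2) = -2, so this is a reduction at C2.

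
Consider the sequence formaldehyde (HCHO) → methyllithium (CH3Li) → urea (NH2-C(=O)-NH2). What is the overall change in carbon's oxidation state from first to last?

+4

Carbon oxidation states along the series — formaldehyde: 0, methyllithium: -4, urea: +4.
Net change = +4 − (0) = +4.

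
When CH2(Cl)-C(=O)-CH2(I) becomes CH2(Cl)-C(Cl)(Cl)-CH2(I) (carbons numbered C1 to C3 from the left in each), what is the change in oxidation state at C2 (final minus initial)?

0

Before: C2 has 2 bonds to C, 2 bonds to O → oxidation state +2.
After: C2 has 2 bonds to C, 2 bonds to Cl → oxidation state +2.
Δ = +2 − (+2) = 0, so no net redox change at C2.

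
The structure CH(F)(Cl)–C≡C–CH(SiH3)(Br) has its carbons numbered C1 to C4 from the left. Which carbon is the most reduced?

Count +1 for every bond to an atom more electronegative than carbon and −1 for every bond to one less electronegative; C–C bonds are 0. Tallying each carbon:
C1: 1C, 1H, 1F, 1Cl → 0 − 1 + 1 + 1 = +1
C2: 4C → 0 = 0
C3: 4C → 0 = 0
C4: 1C, 1H, 1Br, 1Si → 0 − 1 + 1 − 1 = -1
The most reduced carbon is C4 at -1.

C4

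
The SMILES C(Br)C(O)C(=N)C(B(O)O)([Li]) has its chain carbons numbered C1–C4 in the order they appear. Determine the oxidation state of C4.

-3

C4 has one bond to C (0), one bond to B (-1), one bond to H (-1), one bond to Li (-1).
Oxidation state = 0 − 1 − 1 − 1 = -3.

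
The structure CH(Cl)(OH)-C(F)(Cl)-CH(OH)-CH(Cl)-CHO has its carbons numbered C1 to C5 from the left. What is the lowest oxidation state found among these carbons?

Count +1 for every bond to an atom more electronegative than carbon and −1 for every bond to one less electronegative; C–C bonds are 0. Tallying each carbon:
C1: 1C, 1H, 1O, 1Cl → 0 − 1 + 1 + 1 = +1
C2: 2C, 1F, 1Cl → 0 + 1 + 1 = +2
C3: 2C, 1H, 1O → 0 − 1 + 1 = 0
C4: 2C, 1H, 1Cl → 0 − 1 + 1 = 0
C5: 1C, 1H, 2O → 0 − 1 + 2 = +1
The lowest value is 0.

0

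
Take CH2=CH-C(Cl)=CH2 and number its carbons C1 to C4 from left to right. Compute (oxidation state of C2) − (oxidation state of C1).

+1

C2: 3C, 1H → 0 − 1 = -1
C1: 2C, 2H → 0 − 2 = -2
Difference: -1 − (-2) = +1.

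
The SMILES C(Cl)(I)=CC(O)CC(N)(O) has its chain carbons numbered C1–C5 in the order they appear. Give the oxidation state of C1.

Bonds to more-electronegative neighbours contribute +1 each, bonds to H or metals contribute −1 each, and C–C bonds contribute 0.
C1 has a double bond to C (2×0 = 0), one bond to Cl (+1), one bond to I (+1).
Oxidation state = 0 + 1 + 1 = +2.

+2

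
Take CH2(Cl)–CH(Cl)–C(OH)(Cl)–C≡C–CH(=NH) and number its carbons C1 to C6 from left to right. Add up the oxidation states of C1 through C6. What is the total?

Tallying each carbon's bonds:
C1: 1C, 2H, 1Cl → 0 − 2 + 1 = -1
C2: 2C, 1H, 1Cl → 0 − 1 + 1 = 0
C3: 2C, 1O, 1Cl → 0 + 1 + 1 = +2
C4: 4C → 0 = 0
C5: 4C → 0 = 0
C6: 1C, 1H, 2N → 0 − 1 + 2 = +1
Sum = -1 + 0 + 2 + 0 + 0 + 1 = +2.

+2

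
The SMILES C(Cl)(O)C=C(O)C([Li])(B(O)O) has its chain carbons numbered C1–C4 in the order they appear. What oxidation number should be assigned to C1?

Bonds to more-electronegative neighbours contribute +1 each, bonds to H or metals contribute −1 each, and C–C bonds contribute 0.
C1 has one bond to C (0), one bond to Cl (+1), one bond to O (+1), one bond to H (-1).
Oxidation state = 0 + 1 + 1 − 1 = +1.

+1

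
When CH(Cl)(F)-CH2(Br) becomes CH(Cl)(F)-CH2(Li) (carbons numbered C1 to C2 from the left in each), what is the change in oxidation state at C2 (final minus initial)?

Before: C2 has 1 bond to C, 2 bonds to H, 1 bond to Br → oxidation state -1.
After: C2 has 1 bond to C, 2 bonds to H, 1 bond to Li → oxidation state -3.
Δ = -3 − (-1) = -2, so this is a reduction at C2.

-2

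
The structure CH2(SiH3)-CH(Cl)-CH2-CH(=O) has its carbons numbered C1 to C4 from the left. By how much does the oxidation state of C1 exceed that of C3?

-1

C1: 1C, 2H, 1Si → 0 − 2 − 1 = -3
C3: 2C, 2H → 0 − 2 = -2
Difference: -3 − (-2) = -1.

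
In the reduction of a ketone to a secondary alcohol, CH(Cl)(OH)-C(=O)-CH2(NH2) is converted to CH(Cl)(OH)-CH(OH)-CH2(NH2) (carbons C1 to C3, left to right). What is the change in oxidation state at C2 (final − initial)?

Before: C2 has 2 bonds to C, 2 bonds to O → oxidation state +2.
After: C2 has 2 bonds to C, 1 bond to H, 1 bond to O → oxidation state 0.
Δ = 0 − (+2) = -2, so this is a reduction at C2.

-2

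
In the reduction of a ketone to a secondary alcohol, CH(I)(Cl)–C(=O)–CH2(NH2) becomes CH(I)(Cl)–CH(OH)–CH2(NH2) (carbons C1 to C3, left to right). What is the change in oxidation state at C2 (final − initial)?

Before: C2 has 2 bonds to C, 2 bonds to O → oxidation state +2.
After: C2 has 2 bonds to C, 1 bond to H, 1 bond to O → oxidation state 0.
Δ = 0 − (+2) = -2, so this is a reduction at C2.

-2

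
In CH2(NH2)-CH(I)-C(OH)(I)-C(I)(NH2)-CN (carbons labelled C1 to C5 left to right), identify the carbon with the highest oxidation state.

C5

Each bond to a more electronegative atom (O, N, halogen) counts +1, each bond to a less electronegative atom (H, metal, B, Si) counts −1, and each C–C bond counts 0. Tallying each carbon:
C1: 1C, 2H, 1N → 0 − 2 + 1 = -1
C2: 2C, 1H, 1I → 0 − 1 + 1 = 0
C3: 2C, 1O, 1I → 0 + 1 + 1 = +2
C4: 2C, 1N, 1I → 0 + 1 + 1 = +2
C5: 1C, 3N → 0 + 3 = +3
The most oxidised carbon is C5 at +3.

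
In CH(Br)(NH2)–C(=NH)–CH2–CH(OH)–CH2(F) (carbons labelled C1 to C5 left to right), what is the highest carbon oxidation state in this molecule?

+2

Tallying each carbon's bonds:
C1: 1C, 1H, 1N, 1Br → 0 − 1 + 1 + 1 = +1
C2: 2C, 2N → 0 + 2 = +2
C3: 2C, 2H → 0 − 2 = -2
C4: 2C, 1H, 1O → 0 − 1 + 1 = 0
C5: 1C, 2H, 1F → 0 − 2 + 1 = -1
The highest value is +2.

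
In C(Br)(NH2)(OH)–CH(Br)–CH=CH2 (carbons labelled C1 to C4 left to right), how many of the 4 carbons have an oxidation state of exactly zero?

Tallying each carbon's bonds:
C1: 1C, 1O, 1N, 1Br → 0 + 1 + 1 + 1 = +3
C2: 2C, 1H, 1Br → 0 − 1 + 1 = 0
C3: 3C, 1H → 0 − 1 = -1
C4: 2C, 2H → 0 − 2 = -2
1 carbon (C2) meets the condition.

1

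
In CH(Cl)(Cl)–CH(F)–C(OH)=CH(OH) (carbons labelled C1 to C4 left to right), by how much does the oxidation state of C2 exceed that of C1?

-1

C2: 2C, 1H, 1F → 0 − 1 + 1 = 0
C1: 1C, 1H, 2Cl → 0 − 1 + 2 = +1
Difference: 0 − (+1) = -1.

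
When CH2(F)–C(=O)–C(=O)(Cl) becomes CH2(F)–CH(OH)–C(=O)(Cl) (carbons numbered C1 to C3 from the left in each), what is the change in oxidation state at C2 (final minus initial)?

Before: C2 has 2 bonds to C, 2 bonds to O → oxidation state +2.
After: C2 has 2 bonds to C, 1 bond to H, 1 bond to O → oxidation state 0.
Δ = 0 − (+2) = -2, so this is a reduction at C2.

-2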